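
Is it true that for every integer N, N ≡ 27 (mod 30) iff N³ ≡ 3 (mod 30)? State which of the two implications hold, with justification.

Both implications hold.

(⇒) Suppose N ≡ 27 (mod 30). Write N = 30j + 27. Then (30j + 27)³ = 27000j³ + 72900j² + 65610j + 19683 = 30(900j³ + 2430j² + 2187j + 656) + 3, so N³ ≡ 3 (mod 30).

(⇐) Conversely, suppose N³ ≡ 3 (mod 30). The only residue r in {0, …, 29} with r³ ≡ 3 (mod 30) is r = 27, so N ≡ 27 (mod 30).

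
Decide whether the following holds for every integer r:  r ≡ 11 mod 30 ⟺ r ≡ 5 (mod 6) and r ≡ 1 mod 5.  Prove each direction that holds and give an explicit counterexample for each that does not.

Equivalent; both directions hold.

(→) Suppose r ≡ 11 (mod 30); write r = 30j + 11. Since 6 ∣ 30, reducing mod 6 gives r ≡ 11 ≡ 5 (mod 6); since 5 ∣ 30, reducing mod 5 gives r ≡ 11 ≡ 1 (mod 5).

(←) Conversely, if r ≡ 5 (mod 6) and r ≡ 1 (mod 5), then by the Chinese remainder theorem r ≡ 11 (mod 30). This is exactly r ≡ 11 (mod 30).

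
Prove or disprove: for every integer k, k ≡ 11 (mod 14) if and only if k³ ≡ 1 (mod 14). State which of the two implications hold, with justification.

(⇒) Suppose k ≡ 11 (mod 14). Write k = 14j + 11. Then (14j + 11)³ = 2744j³ + 6468j² + 5082j + 1331 = 14(196j³ + 462j² + 363j + 95) + 1, so k³ ≡ 1 (mod 14).

(⇐) This fails: take k = 1. Then 1³ = 1 ≡ 1 (mod 14), yet 1 ≡ 1 (mod 14), not 11.

Only the forward direction holds.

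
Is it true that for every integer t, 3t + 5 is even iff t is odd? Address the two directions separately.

Both implications hold.

[⇒] Suppose 3t + 5 is even. Since 3 is odd, 3t and t have the same parity, so 3t + 5 ≡ t + 5 (mod 2). As 5 is odd, 3t + 5 is even exactly when t is odd. Thus t is odd.

[⇐] Conversely, suppose t is odd; write t = 2j + 1. Then 3t + 5 = 3·(2j + 1) + 5 = 2·3j + 8, which is even.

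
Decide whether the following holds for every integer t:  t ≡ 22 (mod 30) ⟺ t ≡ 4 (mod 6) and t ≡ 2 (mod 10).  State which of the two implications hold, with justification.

(⟹) Suppose t ≡ 22 (mod 30); write t = 30j + 22. Since 6 ∣ 30, reducing mod 6 gives t ≡ 22 ≡ 4 (mod 6); since 10 ∣ 30, reducing mod 10 gives t ≡ 22 ≡ 2 (mod 10).

(⟸) Conversely, if t ≡ 4 (mod 6) and t ≡ 2 (mod 10), then by the Chinese remainder theorem t ≡ 22 (mod 30). This is exactly t ≡ 22 (mod 30).

Both implications hold.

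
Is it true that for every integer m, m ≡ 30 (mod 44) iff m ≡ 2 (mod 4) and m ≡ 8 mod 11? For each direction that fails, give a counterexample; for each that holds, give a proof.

Equivalent; both directions hold.

(→) Suppose m ≡ 30 (mod 44); write m = 44j + 30. Since 4 ∣ 44, reducing mod 4 gives m ≡ 30 ≡ 2 (mod 4); since 11 ∣ 44, reducing mod 11 gives m ≡ 30 ≡ 8 (mod 11).

(←) Conversely, if m ≡ 2 (mod 4) and m ≡ 8 (mod 11), then by the Chinese remainder theorem m ≡ 30 (mod 44). This is exactly m ≡ 30 (mod 44).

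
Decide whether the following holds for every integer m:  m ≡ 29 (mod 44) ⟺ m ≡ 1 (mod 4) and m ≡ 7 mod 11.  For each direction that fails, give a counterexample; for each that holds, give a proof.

(⟹) Suppose m ≡ 29 (mod 44); write m = 44j + 29. Since 4 ∣ 44, reducing mod 4 gives m ≡ 29 ≡ 1 (mod 4); since 11 ∣ 44, reducing mod 11 gives m ≡ 29 ≡ 7 (mod 11).

(⟸) Conversely, if m ≡ 1 (mod 4) and m ≡ 7 (mod 11), then by the Chinese remainder theorem m ≡ 29 (mod 44). This is exactly m ≡ 29 (mod 44).

Equivalent; both directions hold.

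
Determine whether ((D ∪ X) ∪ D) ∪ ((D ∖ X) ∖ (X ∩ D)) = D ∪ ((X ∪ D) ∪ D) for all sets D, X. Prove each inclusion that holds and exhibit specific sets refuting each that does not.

The two sets are equal.

Forward inclusion. Let x ∈ ((D ∪ X) ∪ D) ∪ ((D ∖ X) ∖ (X ∩ D)). Then either x ∈ D and x ∉ X; or x ∈ X and x ∉ D; or x ∈ D ∩ X. In each case x ∈ D ∪ ((X ∪ D) ∪ D), so ((D ∪ X) ∪ D) ∪ ((D ∖ X) ∖ (X ∩ D)) ⊆ D ∪ ((X ∪ D) ∪ D).

Reverse inclusion. Let x ∈ D ∪ ((X ∪ D) ∪ D). Then either x ∈ D and x ∉ X; or x ∈ X and x ∉ D; or x ∈ D ∩ X. In each case x ∈ ((D ∪ X) ∪ D) ∪ ((D ∖ X) ∖ (X ∩ D)), so D ∪ ((X ∪ D) ∪ D) ⊆ ((D ∪ X) ∪ D) ∪ ((D ∖ X) ∖ (X ∩ D)).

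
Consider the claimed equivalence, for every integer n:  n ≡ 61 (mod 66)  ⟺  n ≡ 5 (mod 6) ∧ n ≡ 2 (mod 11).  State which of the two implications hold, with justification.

(⇒) fails and (⇐) fails.

(⟹) This fails: n = 61 gives 61 ≡ 61 (mod 66) but 61 ≡ 1 (mod 6), so the conjunction on the right does not hold.

(⟸) This fails: n = 35 satisfies both congruences on the right (35 ≡ 5 mod 6 and 35 ≡ 2 mod 11) yet 35 ≡ 35 (mod 66), not 61.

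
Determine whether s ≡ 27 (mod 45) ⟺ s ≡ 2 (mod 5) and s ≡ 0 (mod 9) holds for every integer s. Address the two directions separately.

(←) If s ≡ 2 (mod 5) and s ≡ 0 (mod 9), then by the Chinese remainder theorem s ≡ 27 (mod 45). This is exactly s ≡ 27 (mod 45).

(→) Suppose s ≡ 27 (mod 45); write s = 45j + 27. Since 5 ∣ 45, reducing mod 5 gives s ≡ 27 ≡ 2 (mod 5); since 9 ∣ 45, reducing mod 9 gives s ≡ 27 ≡ 0 (mod 9).

Equivalent; both directions hold.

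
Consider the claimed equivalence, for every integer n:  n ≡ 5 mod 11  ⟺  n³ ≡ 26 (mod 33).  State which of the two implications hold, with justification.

(⟹) This fails: take n = 16. Then 16 ≡ 5 (mod 11), but 16³ = 4096 ≡ 4 (mod 33), not 26.

(⟸) Conversely, the residues r modulo 33 with r³ ≡ 26 (mod 33) are exactly {5}, and each is ≡ 5 (mod 11).

Only the converse holds.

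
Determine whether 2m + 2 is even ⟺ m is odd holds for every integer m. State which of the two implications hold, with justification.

(→) This fails: take m = 0. Then 2m + 2 = 2, which is even, yet m = 0 is even, not odd.

(←) Suppose m is odd. Since 2 is even, 2m is even for every m, so 2m + 2 has the same parity as 2, which is even. Hence 2m + 2 is even.

Only the reverse direction holds.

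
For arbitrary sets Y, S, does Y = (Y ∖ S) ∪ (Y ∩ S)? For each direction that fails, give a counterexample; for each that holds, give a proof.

Both inclusions hold; the sets are equal.

Reverse inclusion. Let x ∈ (Y ∖ S) ∪ (Y ∩ S). Then either x ∈ Y and x ∉ S; or x ∈ Y ∩ S. In each case x ∈ Y, so (Y ∖ S) ∪ (Y ∩ S) ⊆ Y.

Forward inclusion. Let x ∈ Y. Then either x ∈ Y and x ∉ S; or x ∈ Y ∩ S. In each case x ∈ (Y ∖ S) ∪ (Y ∩ S), so Y ⊆ (Y ∖ S) ∪ (Y ∩ S).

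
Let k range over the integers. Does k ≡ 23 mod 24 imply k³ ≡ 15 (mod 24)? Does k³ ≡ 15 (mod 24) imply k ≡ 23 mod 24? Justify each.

Neither direction holds.

(→) This fails: take k = 23. Then 23 ≡ 23 (mod 24), but 23³ = 12167 ≡ 23 (mod 24), not 15.

(←) This fails: take k = 15. Then 15³ = 3375 ≡ 15 (mod 24), yet 15 ≡ 15 (mod 24), not 23.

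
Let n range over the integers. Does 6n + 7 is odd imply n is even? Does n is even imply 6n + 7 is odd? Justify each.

(⇒) fails; (⇐) holds.

[⇒] This fails: take n = 3. Then 6n + 7 = 25, which is odd, yet n = 3 is odd, not even.

[⇐] Suppose n is even. Since 6 is even, 6n is even for every n, so 6n + 7 has the same parity as 7, which is odd. Hence 6n + 7 is odd.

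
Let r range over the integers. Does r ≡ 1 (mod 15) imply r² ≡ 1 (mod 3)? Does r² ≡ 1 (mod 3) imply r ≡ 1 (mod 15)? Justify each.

(⇒) Suppose r ≡ 1 (mod 15). Then r² ≡ 1² = 1 (mod 15), and since 3 ∣ 15, also r² ≡ 1 (mod 3).

(⇐) This fails: take r = 2. Then 2² = 4 ≡ 1 (mod 3), yet 2 ≡ 2 (mod 15), not 1.

The forward direction holds; the converse fails.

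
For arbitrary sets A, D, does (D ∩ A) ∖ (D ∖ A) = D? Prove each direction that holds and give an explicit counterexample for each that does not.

Only the forward inclusion holds.

(⊆) Let x ∈ (D ∩ A) ∖ (D ∖ A). Then x ∈ A ∩ D, from which x ∈ D.

(⊇) This inclusion fails. Take A = ∅, D = {1}; then 1 ∈ D but 1 ∉ (D ∩ A) ∖ (D ∖ A).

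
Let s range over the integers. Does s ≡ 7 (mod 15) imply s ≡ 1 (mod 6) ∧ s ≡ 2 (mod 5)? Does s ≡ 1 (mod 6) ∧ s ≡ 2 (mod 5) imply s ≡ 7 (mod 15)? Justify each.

Not equivalent: only (⇐) holds.

(→) This fails: s = 22 gives 22 ≡ 7 (mod 15) but 22 ≡ 4 (mod 6), so the conjunction on the right does not hold.

(←) Conversely, if s ≡ 1 (mod 6) and s ≡ 2 (mod 5), then by the Chinese remainder theorem s ≡ 7 (mod 30). Since 7 ≡ 7 (mod 15) and 15 ∣ 30, we get s ≡ 7 (mod 15).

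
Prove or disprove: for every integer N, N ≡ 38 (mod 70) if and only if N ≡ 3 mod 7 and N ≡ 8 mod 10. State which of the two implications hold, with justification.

[⇒] Suppose N ≡ 38 (mod 70); write N = 70j + 38. Since 7 ∣ 70, reducing mod 7 gives N ≡ 38 ≡ 3 (mod 7); since 10 ∣ 70, reducing mod 10 gives N ≡ 38 ≡ 8 (mod 10).

[⇐] Conversely, if N ≡ 3 (mod 7) and N ≡ 8 (mod 10), then by the Chinese remainder theorem N ≡ 38 (mod 70). This is exactly N ≡ 38 (mod 70).

Equivalent; both directions hold.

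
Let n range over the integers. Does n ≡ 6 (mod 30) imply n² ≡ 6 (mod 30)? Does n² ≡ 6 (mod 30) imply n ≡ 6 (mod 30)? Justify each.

Only the forward direction holds.

(→) Suppose n ≡ 6 (mod 30). Write n = 30j + 6. Then (30j + 6)² = 900j² + 360j + 36 = 30(30j² + 12j + 1) + 6, so n² ≡ 6 (mod 30).

(←) This fails: take n = 24. Then 24² = 576 ≡ 6 (mod 30), yet 24 ≡ 24 (mod 30), not 6.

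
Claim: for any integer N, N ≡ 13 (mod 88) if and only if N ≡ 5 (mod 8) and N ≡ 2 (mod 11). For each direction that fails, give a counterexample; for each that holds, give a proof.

(⇒) Suppose N ≡ 13 (mod 88); write N = 88j + 13. Since 8 ∣ 88, reducing mod 8 gives N ≡ 13 ≡ 5 (mod 8); since 11 ∣ 88, reducing mod 11 gives N ≡ 13 ≡ 2 (mod 11).

(⇐) Conversely, if N ≡ 5 (mod 8) and N ≡ 2 (mod 11), then by the Chinese remainder theorem N ≡ 13 (mod 88). This is exactly N ≡ 13 (mod 88).

Both directions hold; the statement is true.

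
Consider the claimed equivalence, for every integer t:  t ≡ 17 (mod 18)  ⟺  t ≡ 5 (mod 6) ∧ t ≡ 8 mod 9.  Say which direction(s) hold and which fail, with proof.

Both implications hold.

(→) Suppose t ≡ 17 (mod 18); write t = 18j + 17. Since 6 ∣ 18, reducing mod 6 gives t ≡ 17 ≡ 5 (mod 6); since 9 ∣ 18, reducing mod 9 gives t ≡ 17 ≡ 8 (mod 9).

(←) Conversely, if t ≡ 5 (mod 6) and t ≡ 8 (mod 9), then by the Chinese remainder theorem t ≡ 17 (mod 18). This is exactly t ≡ 17 (mod 18).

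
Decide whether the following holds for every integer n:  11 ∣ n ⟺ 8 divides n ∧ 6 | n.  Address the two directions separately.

Both directions fail.

(⟹) This fails: take n = 11. Certainly 11 ∣ 11, but 8 ∤ 11.

(⟸) This fails: take n = 24. Both 8 ∣ 24 and 6 ∣ 24, yet 24 is not a multiple of 11 (since 24 = 2·11 + 2), so 11 ∤ 24.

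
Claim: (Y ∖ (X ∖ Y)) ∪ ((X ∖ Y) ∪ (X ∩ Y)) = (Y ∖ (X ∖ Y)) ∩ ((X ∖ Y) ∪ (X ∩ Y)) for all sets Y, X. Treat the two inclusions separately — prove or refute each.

(⟸) Let x ∈ (Y ∖ (X ∖ Y)) ∩ ((X ∖ Y) ∪ (X ∩ Y)). Then x ∈ Y ∩ X, from which x ∈ (Y ∖ (X ∖ Y)) ∪ ((X ∖ Y) ∪ (X ∩ Y)).

(⟹) This inclusion fails. Take Y = {1}, X = ∅; then 1 ∈ (Y ∖ (X ∖ Y)) ∪ ((X ∖ Y) ∪ (X ∩ Y)) but 1 ∉ (Y ∖ (X ∖ Y)) ∩ ((X ∖ Y) ∪ (X ∩ Y)).

The sets are not equal: only the reverse inclusion holds.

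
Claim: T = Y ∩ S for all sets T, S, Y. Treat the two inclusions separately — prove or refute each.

Forward inclusion. This inclusion fails. Take T = {1}, S = ∅, Y = ∅; then 1 ∈ T but 1 ∉ Y ∩ S.

Reverse inclusion. This inclusion fails. Take T = ∅, S = {1}, Y = {1}; then 1 ∈ Y ∩ S but 1 ∉ T.

Neither inclusion holds.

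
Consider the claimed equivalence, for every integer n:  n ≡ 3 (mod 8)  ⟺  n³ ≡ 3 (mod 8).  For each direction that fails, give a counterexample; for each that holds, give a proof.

(→) Suppose n ≡ 3 (mod 8). Write n = 8j + 3. Then (8j + 3)³ = 512j³ + 576j² + 216j + 27 = 8(64j³ + 72j² + 27j + 3) + 3, so n³ ≡ 3 (mod 8).

(←) For the converse, argue contrapositively. If n ≢ 3 (mod 8), then n is congruent to one of 0, 1, 2, 4, 5, 6, 7 modulo 8, and these give n³ ≡ 0, 1, 0, 0, 5, 0, 7 respectively — never 3.

Both implications hold.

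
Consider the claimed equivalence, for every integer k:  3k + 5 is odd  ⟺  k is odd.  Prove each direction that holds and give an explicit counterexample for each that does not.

Forward direction. This fails: k = 4 gives 3k + 5 = 17, which is odd, but 4 is even, not odd.

Converse. This also fails: k = 1 is odd, but 3k + 5 = 8 is even, not odd.

Neither direction holds.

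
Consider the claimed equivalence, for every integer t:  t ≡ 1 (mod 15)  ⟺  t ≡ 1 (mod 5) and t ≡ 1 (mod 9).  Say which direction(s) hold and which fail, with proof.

Not equivalent: only (⇐) holds.

[⇒] This fails: t = 16 gives 16 ≡ 1 (mod 15) but 16 ≡ 7 (mod 9), so the conjunction on the right does not hold.

[⇐] Conversely, if t ≡ 1 (mod 5) and t ≡ 1 (mod 9), then by the Chinese remainder theorem t ≡ 1 (mod 45). Since 1 ≡ 1 (mod 15) and 15 ∣ 45, we get t ≡ 1 (mod 15).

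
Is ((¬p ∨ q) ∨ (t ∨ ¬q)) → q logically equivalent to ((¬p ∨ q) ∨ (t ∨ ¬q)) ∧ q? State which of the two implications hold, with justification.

Both directions hold; the statement is true.

(⟸) Assume the antecedent. If q is true, ((¬p ∨ q) ∨ (t ∨ ¬q)) → q reduces to true regardless of the other variables. If q is false, the antecedent cannot hold. Either way ((¬p ∨ q) ∨ (t ∨ ¬q)) → q holds.

(⟹) Assume the antecedent. If q is true, ((¬p ∨ q) ∨ (t ∨ ¬q)) ∧ q reduces to true regardless of the other variables. If q is false, the antecedent cannot hold. Either way ((¬p ∨ q) ∨ (t ∨ ¬q)) ∧ q holds.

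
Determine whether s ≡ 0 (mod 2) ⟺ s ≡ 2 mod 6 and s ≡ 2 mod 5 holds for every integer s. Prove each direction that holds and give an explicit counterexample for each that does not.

(⟹) This fails: s = 0 gives 0 ≡ 0 (mod 2) but 0 ≡ 0 (mod 6), so the conjunction on the right does not hold.

(⟸) Conversely, if s ≡ 2 (mod 6) and s ≡ 2 (mod 5), then by the Chinese remainder theorem s ≡ 2 (mod 30). Since 2 ≡ 0 (mod 2) and 2 ∣ 30, we get s ≡ 0 (mod 2).

(⇒) fails; (⇐) holds.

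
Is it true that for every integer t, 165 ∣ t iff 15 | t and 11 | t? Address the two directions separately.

Both implications hold.

(⇒) If 165 ∣ t, write t = 165q. Since 165 = 11·15, t = 15·(11q), so 15 ∣ t; and since 165 = 15·11, t = 11·(15q), so 11 ∣ t.

(⇐) Suppose 15 ∣ t and 11 ∣ t. Any common multiple of 15 and 11 is a multiple of their lcm; here gcd(15, 11) = 1, so lcm(15, 11) = 15·11 = 165, so 165 ∣ t.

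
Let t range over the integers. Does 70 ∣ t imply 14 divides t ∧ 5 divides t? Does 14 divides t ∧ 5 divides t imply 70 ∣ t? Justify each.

Both implications hold.

Forward direction. If 70 ∣ t, write t = 70q. Since 70 = 5·14, t = 14·(5q), so 14 ∣ t; and since 70 = 14·5, t = 5·(14q), so 5 ∣ t.

Converse. Suppose 14 ∣ t and 5 ∣ t. Any common multiple of 14 and 5 is a multiple of their lcm; here gcd(14, 5) = 1, so lcm(14, 5) = 14·5 = 70, so 70 ∣ t.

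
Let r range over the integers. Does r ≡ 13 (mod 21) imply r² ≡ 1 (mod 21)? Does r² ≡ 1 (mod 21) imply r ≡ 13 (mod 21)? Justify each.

Forward direction. Suppose r ≡ 13 (mod 21). Write r = 21j + 13. Then (21j + 13)² = 441j² + 546j + 169 = 21(21j² + 26j + 8) + 1, so r² ≡ 1 (mod 21).

Converse. This fails: take r = 1. Then 1² = 1 ≡ 1 (mod 21), yet 1 ≡ 1 (mod 21), not 13.

Only the forward implication holds.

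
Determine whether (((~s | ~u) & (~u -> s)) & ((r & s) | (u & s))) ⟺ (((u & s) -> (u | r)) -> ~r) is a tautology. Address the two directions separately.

(⟹) This fails. Under s = T, u = F, r = T, the left side is true but the right side is false.

(⟸) This fails. Under s = F, u = F, r = F, the left side is false but the right side is true.

Neither direction holds.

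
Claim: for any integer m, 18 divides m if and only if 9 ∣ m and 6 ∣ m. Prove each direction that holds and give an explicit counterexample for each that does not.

Both directions hold.

Forward direction. If 18 ∣ m, write m = 18q. Since 18 = 2·9, m = 9·(2q), so 9 ∣ m; and since 18 = 3·6, m = 6·(3q), so 6 ∣ m.

Converse. Suppose 9 ∣ m and 6 ∣ m. Any common multiple of 9 and 6 is a multiple of their lcm; here lcm(9, 6) = 9·6/gcd(9, 6) = 54/3 = 18, so 18 ∣ m.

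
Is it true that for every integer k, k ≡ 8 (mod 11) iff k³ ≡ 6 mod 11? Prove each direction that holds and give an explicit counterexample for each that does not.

Forward direction. Suppose k ≡ 8 (mod 11). Write k = 11j + 8. Then (11j + 8)³ = 1331j³ + 2904j² + 2112j + 512 = 11(121j³ + 264j² + 192j + 46) + 6, so k³ ≡ 6 (mod 11).

Converse. Suppose k³ ≡ 6 (mod 11). The only residue r in {0, …, 10} with r³ ≡ 6 (mod 11) is r = 8, so k ≡ 8 (mod 11).

Both directions hold.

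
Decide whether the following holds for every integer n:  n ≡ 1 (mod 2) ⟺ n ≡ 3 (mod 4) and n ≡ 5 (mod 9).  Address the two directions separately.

(⇒) fails; (⇐) holds.

Converse. If n ≡ 3 (mod 4) and n ≡ 5 (mod 9), then by the Chinese remainder theorem n ≡ 23 (mod 36). Since 23 ≡ 1 (mod 2) and 2 ∣ 36, we get n ≡ 1 (mod 2).

Forward direction. This fails: n = 1 gives 1 ≡ 1 (mod 2) but 1 ≡ 1 (mod 4), so the conjunction on the right does not hold.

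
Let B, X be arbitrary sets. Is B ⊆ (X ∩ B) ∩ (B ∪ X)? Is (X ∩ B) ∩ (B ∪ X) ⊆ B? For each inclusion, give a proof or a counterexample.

(⊆) This inclusion fails. Take B = {1}, X = ∅; then 1 ∈ B but 1 ∉ (X ∩ B) ∩ (B ∪ X).

(⊇) Let x ∈ (X ∩ B) ∩ (B ∪ X). Then x ∈ B ∩ X, from which x ∈ B.

Only the reverse inclusion holds.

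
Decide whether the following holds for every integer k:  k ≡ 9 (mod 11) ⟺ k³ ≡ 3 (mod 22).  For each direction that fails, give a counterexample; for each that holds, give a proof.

The forward direction fails; the converse holds.

(⟹) This fails: take k = 20. Then 20 ≡ 9 (mod 11), but 20³ = 8000 ≡ 14 (mod 22), not 3.

(⟸) Conversely, the residues r modulo 22 with r³ ≡ 3 (mod 22) are exactly {9}, and each is ≡ 9 (mod 11).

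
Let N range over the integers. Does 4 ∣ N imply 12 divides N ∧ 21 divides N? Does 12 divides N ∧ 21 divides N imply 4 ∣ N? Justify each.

(⇒) fails; (⇐) holds.

(←) Suppose 12 ∣ N and 21 ∣ N. Any common multiple of 12 and 21 is a multiple of their lcm; here lcm(12, 21) = 12·21/gcd(12, 21) = 252/3 = 84, so 84 ∣ N. Since 4 ∣ 84, it follows that 4 ∣ N.

(→) This fails: take N = 4. Certainly 4 ∣ 4, but 12 ∤ 4.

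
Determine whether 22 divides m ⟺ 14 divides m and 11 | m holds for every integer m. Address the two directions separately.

(⟹) This fails: take m = 22. Certainly 22 ∣ 22, but 14 ∤ 22.

(⟸) Suppose 14 ∣ m and 11 ∣ m. Any common multiple of 14 and 11 is a multiple of their lcm; here gcd(14, 11) = 1, so lcm(14, 11) = 14·11 = 154, so 154 ∣ m. Since 22 ∣ 154, it follows that 22 ∣ m.

(⇒) fails; (⇐) holds.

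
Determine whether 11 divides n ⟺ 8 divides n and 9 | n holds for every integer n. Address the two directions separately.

Neither direction holds.

(→) This fails: take n = 11. Certainly 11 ∣ 11, but 8 ∤ 11.

(←) This fails: take n = 72. Both 8 ∣ 72 and 9 ∣ 72, yet 72 is not a multiple of 11 (since 72 = 6·11 + 6), so 11 ∤ 72.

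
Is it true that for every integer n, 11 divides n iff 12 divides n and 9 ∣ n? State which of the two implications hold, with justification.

Both directions fail.

Forward direction. This fails: take n = 11. Certainly 11 ∣ 11, but 12 ∤ 11.

Converse. This fails: take n = 36. Both 12 ∣ 36 and 9 ∣ 36, yet 36 is not a multiple of 11 (since 36 = 3·11 + 3), so 11 ∤ 36.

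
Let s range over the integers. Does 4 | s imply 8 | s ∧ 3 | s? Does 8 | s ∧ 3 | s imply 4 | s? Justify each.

(→) This fails: take s = 4. Certainly 4 ∣ 4, but 8 ∤ 4.

(←) Suppose 8 ∣ s and 3 ∣ s. Any common multiple of 8 and 3 is a multiple of their lcm; here gcd(8, 3) = 1, so lcm(8, 3) = 8·3 = 24, so 24 ∣ s. Since 4 ∣ 24, it follows that 4 ∣ s.

Only the reverse direction holds.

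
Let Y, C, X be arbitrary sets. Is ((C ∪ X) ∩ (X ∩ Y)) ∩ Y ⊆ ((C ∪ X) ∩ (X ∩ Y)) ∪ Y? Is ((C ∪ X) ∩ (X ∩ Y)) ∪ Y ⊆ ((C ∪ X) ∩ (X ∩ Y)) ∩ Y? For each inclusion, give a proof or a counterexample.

Only the forward inclusion holds.

(⊆) Let x ∈ ((C ∪ X) ∩ (X ∩ Y)) ∩ Y. Then either x ∈ Y ∩ X and x ∉ C; or x ∈ Y ∩ C ∩ X. In each case x ∈ ((C ∪ X) ∩ (X ∩ Y)) ∪ Y, so ((C ∪ X) ∩ (X ∩ Y)) ∩ Y ⊆ ((C ∪ X) ∩ (X ∩ Y)) ∪ Y.

(⊇) This inclusion fails. Take Y = {1}, C = ∅, X = ∅; then 1 ∈ ((C ∪ X) ∩ (X ∩ Y)) ∪ Y but 1 ∉ ((C ∪ X) ∩ (X ∩ Y)) ∩ Y.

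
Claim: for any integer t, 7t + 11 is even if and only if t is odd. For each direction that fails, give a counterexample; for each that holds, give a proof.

The biconditional holds.

(→) Suppose 7t + 11 is even. Since 7 is odd, 7t and t have the same parity, so 7t + 11 ≡ t + 11 (mod 2). As 11 is odd, 7t + 11 is even exactly when t is odd. Thus t is odd.

(←) Conversely, suppose t is odd; write t = 2j + 1. Then 7t + 11 = 7·(2j + 1) + 11 = 2·7j + 18, which is even.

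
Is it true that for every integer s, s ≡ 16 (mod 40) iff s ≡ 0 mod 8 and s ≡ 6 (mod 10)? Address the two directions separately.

Forward direction. Suppose s ≡ 16 (mod 40); write s = 40j + 16. Since 8 ∣ 40, reducing mod 8 gives s ≡ 16 ≡ 0 (mod 8); since 10 ∣ 40, reducing mod 10 gives s ≡ 16 ≡ 6 (mod 10).

Converse. If s ≡ 0 (mod 8) and s ≡ 6 (mod 10), then by the Chinese remainder theorem s ≡ 16 (mod 40). This is exactly s ≡ 16 (mod 40).

Both directions hold; the statement is true.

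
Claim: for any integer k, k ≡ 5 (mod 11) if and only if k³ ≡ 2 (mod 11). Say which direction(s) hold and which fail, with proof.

Neither implication holds.

Forward direction. This fails: take k = 5. Then 5 ≡ 5 (mod 11), but 5³ = 125 ≡ 4 (mod 11), not 2.

Converse. This fails: take k = 7. Then 7³ = 343 ≡ 2 (mod 11), yet 7 ≡ 7 (mod 11), not 5.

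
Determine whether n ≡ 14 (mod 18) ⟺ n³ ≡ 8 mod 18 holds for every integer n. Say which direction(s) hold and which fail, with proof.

[⇒] Suppose n ≡ 14 (mod 18). Write n = 18j + 14. Then (18j + 14)³ = 5832j³ + 13608j² + 10584j + 2744 = 18(324j³ + 756j² + 588j + 152) + 8, so n³ ≡ 8 (mod 18).

[⇐] This fails: take n = 2. Then 2³ = 8 ≡ 8 (mod 18), yet 2 ≡ 2 (mod 18), not 14.

Not equivalent: only (⇒) holds.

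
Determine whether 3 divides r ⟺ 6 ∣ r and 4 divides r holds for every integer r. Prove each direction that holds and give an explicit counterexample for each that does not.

[⇒] This fails: take r = 3. Certainly 3 ∣ 3, but 6 ∤ 3.

[⇐] Suppose 6 ∣ r and 4 ∣ r. Any common multiple of 6 and 4 is a multiple of their lcm; here lcm(6, 4) = 6·4/gcd(6, 4) = 24/2 = 12, so 12 ∣ r. Since 3 ∣ 12, it follows that 3 ∣ r.

Only the converse holds.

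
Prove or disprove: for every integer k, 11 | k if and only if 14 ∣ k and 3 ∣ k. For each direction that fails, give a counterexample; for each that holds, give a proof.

[⇒] This fails: take k = 11. Certainly 11 ∣ 11, but 14 ∤ 11.

[⇐] This fails: take k = 42. Both 14 ∣ 42 and 3 ∣ 42, yet 42 is not a multiple of 11 (since 42 = 3·11 + 9), so 11 ∤ 42.

(⇒) fails and (⇐) fails.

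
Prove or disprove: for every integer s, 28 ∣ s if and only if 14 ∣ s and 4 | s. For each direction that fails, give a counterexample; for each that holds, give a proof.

(⇒) If 28 ∣ s, write s = 28q. Since 28 = 2·14, s = 14·(2q), so 14 ∣ s; and since 28 = 7·4, s = 4·(7q), so 4 ∣ s.

(⇐) Suppose 14 ∣ s and 4 ∣ s. Any common multiple of 14 and 4 is a multiple of their lcm; here lcm(14, 4) = 14·4/gcd(14, 4) = 56/2 = 28, so 28 ∣ s.

The biconditional holds.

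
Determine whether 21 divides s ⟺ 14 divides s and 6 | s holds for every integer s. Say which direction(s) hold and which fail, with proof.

The forward direction fails; the converse holds.

[⇐] Suppose 14 ∣ s and 6 ∣ s. Any common multiple of 14 and 6 is a multiple of their lcm; here lcm(14, 6) = 14·6/gcd(14, 6) = 84/2 = 42, so 42 ∣ s. Since 21 ∣ 42, it follows that 21 ∣ s.

[⇒] This fails: take s = 21. Certainly 21 ∣ 21, but 14 ∤ 21.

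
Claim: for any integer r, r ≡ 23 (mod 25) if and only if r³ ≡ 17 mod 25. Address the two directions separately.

[⇐] Suppose r³ ≡ 17 (mod 25). The only residue r in {0, …, 24} with r³ ≡ 17 (mod 25) is r = 23, so r ≡ 23 (mod 25).

[⇒] Suppose r ≡ 23 (mod 25). Write r = 25j + 23. Then (25j + 23)³ = 15625j³ + 43125j² + 39675j + 12167 = 25(625j³ + 1725j² + 1587j + 486) + 17, so r³ ≡ 17 (mod 25).

The biconditional holds.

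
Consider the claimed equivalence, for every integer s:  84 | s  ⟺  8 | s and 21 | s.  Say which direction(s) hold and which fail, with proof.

Not equivalent: only (⇐) holds.

(→) This fails: take s = 84. Certainly 84 ∣ 84, but 8 ∤ 84.

(←) Suppose 8 ∣ s and 21 ∣ s. Any common multiple of 8 and 21 is a multiple of their lcm; here gcd(8, 21) = 1, so lcm(8, 21) = 8·21 = 168, so 168 ∣ s. Since 84 ∣ 168, it follows that 84 ∣ s.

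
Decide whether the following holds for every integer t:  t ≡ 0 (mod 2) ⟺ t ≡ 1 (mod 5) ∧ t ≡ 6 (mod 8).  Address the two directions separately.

(→) This fails: t = 0 gives 0 ≡ 0 (mod 2) but 0 ≡ 0 (mod 5), so the conjunction on the right does not hold.

(←) Conversely, if t ≡ 1 (mod 5) and t ≡ 6 (mod 8), then by the Chinese remainder theorem t ≡ 6 (mod 40). Since 6 ≡ 0 (mod 2) and 2 ∣ 40, we get t ≡ 0 (mod 2).

(⇒) fails; (⇐) holds.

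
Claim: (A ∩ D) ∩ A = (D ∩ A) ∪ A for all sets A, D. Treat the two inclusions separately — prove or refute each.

(⟹) Let x ∈ (A ∩ D) ∩ A. Then x ∈ A ∩ D, from which x ∈ (D ∩ A) ∪ A.

(⟸) This inclusion fails. Take A = {1}, D = ∅; then 1 ∈ (D ∩ A) ∪ A but 1 ∉ (A ∩ D) ∩ A.

The sets are not equal: only the forward inclusion holds.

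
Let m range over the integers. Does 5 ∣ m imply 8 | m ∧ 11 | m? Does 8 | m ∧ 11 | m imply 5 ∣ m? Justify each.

[⇒] This fails: take m = 5. Certainly 5 ∣ 5, but 8 ∤ 5.

[⇐] This fails: take m = 88. Both 8 ∣ 88 and 11 ∣ 88, yet 88 is not a multiple of 5 (since 88 = 17·5 + 3), so 5 ∤ 88.

Both directions fail.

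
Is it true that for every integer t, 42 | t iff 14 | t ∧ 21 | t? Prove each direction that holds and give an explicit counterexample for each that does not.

(⇐) Suppose 14 ∣ t and 21 ∣ t. Any common multiple of 14 and 21 is a multiple of their lcm; here lcm(14, 21) = 14·21/gcd(14, 21) = 294/7 = 42, so 42 ∣ t.

(⇒) If 42 ∣ t, write t = 42q. Since 42 = 3·14, t = 14·(3q), so 14 ∣ t; and since 42 = 2·21, t = 21·(2q), so 21 ∣ t.

Both directions hold.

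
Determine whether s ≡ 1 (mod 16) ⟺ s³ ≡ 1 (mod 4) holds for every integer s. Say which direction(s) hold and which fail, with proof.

(→) Suppose s ≡ 1 (mod 16). Then s³ ≡ 1³ = 1 (mod 16), and since 4 ∣ 16, also s³ ≡ 1 (mod 4).

(←) This fails: take s = 5. Then 5³ = 125 ≡ 1 (mod 4), yet 5 ≡ 5 (mod 16), not 1.

(⇒) holds; (⇐) fails.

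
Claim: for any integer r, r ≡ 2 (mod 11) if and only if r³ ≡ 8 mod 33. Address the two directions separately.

Forward direction. This fails: take r = 13. Then 13 ≡ 2 (mod 11), but 13³ = 2197 ≡ 19 (mod 33), not 8.

Converse. The residues r modulo 33 with r³ ≡ 8 (mod 33) are exactly {2}, and each is ≡ 2 (mod 11).

Only the converse holds.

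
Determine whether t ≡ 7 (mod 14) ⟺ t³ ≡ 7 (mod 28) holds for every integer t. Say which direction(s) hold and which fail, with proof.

[⇐] The residues r modulo 28 with r³ ≡ 7 (mod 28) are exactly {7}, and each is ≡ 7 (mod 14).

[⇒] This fails: take t = 21. Then 21 ≡ 7 (mod 14), but 21³ = 9261 ≡ 21 (mod 28), not 7.

(⇒) fails; (⇐) holds.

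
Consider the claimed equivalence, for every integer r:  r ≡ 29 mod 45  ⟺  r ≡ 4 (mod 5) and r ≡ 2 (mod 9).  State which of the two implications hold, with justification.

(⟸) If r ≡ 4 (mod 5) and r ≡ 2 (mod 9), then by the Chinese remainder theorem r ≡ 29 (mod 45). This is exactly r ≡ 29 (mod 45).

(⟹) Suppose r ≡ 29 (mod 45); write r = 45j + 29. Since 5 ∣ 45, reducing mod 5 gives r ≡ 29 ≡ 4 (mod 5); since 9 ∣ 45, reducing mod 9 gives r ≡ 29 ≡ 2 (mod 9).

The biconditional holds.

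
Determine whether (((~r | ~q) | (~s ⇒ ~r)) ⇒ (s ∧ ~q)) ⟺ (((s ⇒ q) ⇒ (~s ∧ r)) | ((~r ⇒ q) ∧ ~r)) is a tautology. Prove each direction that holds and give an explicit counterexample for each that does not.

The forward direction holds; the converse fails.

[⇒] Assume the antecedent. If r is true, the antecedent forces (r = T, q = T, s = F) or (r = T, q = F, s = T), and the consequent holds there. If r is false, the antecedent forces (r = F, q = F, s = T), and the consequent holds there. Either way the consequent holds.

[⇐] This fails. Under r = T, q = F, s = F, the left side is false but the right side is true.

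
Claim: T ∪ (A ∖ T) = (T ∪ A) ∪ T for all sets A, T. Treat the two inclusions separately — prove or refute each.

Both inclusions hold; the sets are equal.

Forward inclusion. Let x ∈ T ∪ (A ∖ T). Then either x ∈ A and x ∉ T; or x ∈ T and x ∉ A; or x ∈ A ∩ T. In each case x ∈ (T ∪ A) ∪ T, so T ∪ (A ∖ T) ⊆ (T ∪ A) ∪ T.

Reverse inclusion. Let x ∈ (T ∪ A) ∪ T. Then either x ∈ A and x ∉ T; or x ∈ T and x ∉ A; or x ∈ A ∩ T. In each case x ∈ T ∪ (A ∖ T), so (T ∪ A) ∪ T ⊆ T ∪ (A ∖ T).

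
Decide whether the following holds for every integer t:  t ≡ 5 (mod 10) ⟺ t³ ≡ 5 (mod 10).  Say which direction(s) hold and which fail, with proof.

The biconditional holds.

Forward direction. Suppose t ≡ 5 (mod 10). Write t = 10j + 5. Then (10j + 5)³ = 1000j³ + 1500j² + 750j + 125 = 10(100j³ + 150j² + 75j + 12) + 5, so t³ ≡ 5 (mod 10).

Converse. For the converse, argue contrapositively. If t ≢ 5 (mod 10), then t is congruent to one of 0, 1, 2, 3, 4, 6, 7, 8, 9 modulo 10, and these give t³ ≡ 0, 1, 8, 7, 4, 6, 3, 2, 9 respectively — never 5.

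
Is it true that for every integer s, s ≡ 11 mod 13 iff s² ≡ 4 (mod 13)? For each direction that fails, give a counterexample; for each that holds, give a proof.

The forward direction holds; the converse fails.

(⟹) Suppose s ≡ 11 mod 13. Write s = 13j + 11. Then (13j + 11)² = 169j² + 286j + 121 = 13(13j² + 22j + 9) + 4, so s² ≡ 4 (mod 13).

(⟸) This fails: take s = 2. Then 2² = 4 ≡ 4 (mod 13), yet 2 ≡ 2 (mod 13), not 11.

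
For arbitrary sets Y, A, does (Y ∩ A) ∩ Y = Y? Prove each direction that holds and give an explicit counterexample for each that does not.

(⟹) Let x ∈ (Y ∩ A) ∩ Y. Then x ∈ Y ∩ A, from which x ∈ Y.

(⟸) This inclusion fails. Take Y = {1}, A = ∅; then 1 ∈ Y but 1 ∉ (Y ∩ A) ∩ Y.

(⊆) holds; (⊇) fails.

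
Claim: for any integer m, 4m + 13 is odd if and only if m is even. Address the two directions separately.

(⟸) Suppose m is even. Since 4 is even, 4m is even for every m, so 4m + 13 has the same parity as 13, which is odd. Hence 4m + 13 is odd.

(⟹) This fails: take m = 7. Then 4m + 13 = 41, which is odd, yet m = 7 is odd, not even.

Only the reverse direction holds.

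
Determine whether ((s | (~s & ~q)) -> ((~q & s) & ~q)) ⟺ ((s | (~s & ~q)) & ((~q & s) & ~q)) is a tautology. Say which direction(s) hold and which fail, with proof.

Only the converse holds.

(⇐) Assume the antecedent. If s is true, the antecedent forces (s = T, q = F), and the consequent holds there. If s is false, the antecedent cannot hold. Either way the consequent holds.

(⇒) This fails. Under s = F, q = T, the left side is true but the right side is false.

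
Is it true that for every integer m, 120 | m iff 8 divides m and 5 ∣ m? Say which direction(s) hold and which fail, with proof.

(→) If 120 ∣ m, write m = 120q. Since 120 = 15·8, m = 8·(15q), so 8 ∣ m; and since 120 = 24·5, m = 5·(24q), so 5 ∣ m.

(←) This fails: take m = 40. Both 8 ∣ 40 and 5 ∣ 40, yet 40 is not a multiple of 120 (since 40 = 0·120 + 40), so 120 ∤ 40.

The forward direction holds; the converse fails.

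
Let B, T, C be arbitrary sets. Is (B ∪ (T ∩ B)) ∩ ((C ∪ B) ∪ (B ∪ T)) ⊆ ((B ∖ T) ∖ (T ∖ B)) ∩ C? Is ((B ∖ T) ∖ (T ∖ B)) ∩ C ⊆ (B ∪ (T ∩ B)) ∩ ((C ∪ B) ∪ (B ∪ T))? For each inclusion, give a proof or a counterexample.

Only the reverse inclusion holds.

(⊆) This inclusion fails. Take B = {1}, T = ∅, C = ∅; then 1 ∈ (B ∪ (T ∩ B)) ∩ ((C ∪ B) ∪ (B ∪ T)) but 1 ∉ ((B ∖ T) ∖ (T ∖ B)) ∩ C.

(⊇) Let x ∈ ((B ∖ T) ∖ (T ∖ B)) ∩ C. Then x ∈ B ∩ C and x ∉ T, from which x ∈ (B ∪ (T ∩ B)) ∩ ((C ∪ B) ∪ (B ∪ T)).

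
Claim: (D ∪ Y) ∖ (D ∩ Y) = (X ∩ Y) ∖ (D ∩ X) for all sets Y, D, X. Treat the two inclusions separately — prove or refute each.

The sets are not equal: only the reverse inclusion holds.

Forward inclusion. This inclusion fails. Take Y = {1}, D = ∅, X = ∅; then 1 ∈ (D ∪ Y) ∖ (D ∩ Y) but 1 ∉ (X ∩ Y) ∖ (D ∩ X).

Reverse inclusion. Let x ∈ (X ∩ Y) ∖ (D ∩ X). Then x ∈ Y ∩ X and x ∉ D, from which x ∈ (D ∪ Y) ∖ (D ∩ Y).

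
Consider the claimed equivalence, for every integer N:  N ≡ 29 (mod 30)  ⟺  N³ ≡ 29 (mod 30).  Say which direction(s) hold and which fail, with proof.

(←) Suppose N³ ≡ 29 (mod 30). The only residue r in {0, …, 29} with r³ ≡ 29 (mod 30) is r = 29, so N ≡ 29 (mod 30).

(→) Suppose N ≡ 29 (mod 30). Write N = 30j + 29. Then (30j + 29)³ = 27000j³ + 78300j² + 75690j + 24389 = 30(900j³ + 2610j² + 2523j + 812) + 29, so N³ ≡ 29 (mod 30).

Both implications hold.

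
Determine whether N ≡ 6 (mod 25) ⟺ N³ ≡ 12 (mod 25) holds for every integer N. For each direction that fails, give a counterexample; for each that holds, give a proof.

[⇒] This fails: take N = 6. Then 6 ≡ 6 (mod 25), but 6³ = 216 ≡ 16 (mod 25), not 12.

[⇐] This fails: take N = 8. Then 8³ = 512 ≡ 12 (mod 25), yet 8 ≡ 8 (mod 25), not 6.

Neither implication holds.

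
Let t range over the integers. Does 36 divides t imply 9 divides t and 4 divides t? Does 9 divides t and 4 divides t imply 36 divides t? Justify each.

Both directions hold.

Forward direction. If 36 ∣ t, write t = 36q. Since 36 = 4·9, t = 9·(4q), so 9 ∣ t; and since 36 = 9·4, t = 4·(9q), so 4 ∣ t.

Converse. Suppose 9 ∣ t and 4 ∣ t. Any common multiple of 9 and 4 is a multiple of their lcm; here gcd(9, 4) = 1, so lcm(9, 4) = 9·4 = 36, so 36 ∣ t.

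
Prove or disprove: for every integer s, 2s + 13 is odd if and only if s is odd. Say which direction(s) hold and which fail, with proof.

(⇒) fails; (⇐) holds.

(⇐) Suppose s is odd. Since 2 is even, 2s is even for every s, so 2s + 13 has the same parity as 13, which is odd. Hence 2s + 13 is odd.

(⇒) This fails: take s = 2. Then 2s + 13 = 17, which is odd, yet s = 2 is even, not odd.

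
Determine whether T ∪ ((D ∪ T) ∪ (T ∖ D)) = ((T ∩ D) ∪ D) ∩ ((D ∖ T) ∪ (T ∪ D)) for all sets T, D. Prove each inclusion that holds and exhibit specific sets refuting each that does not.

(⊇) Let x ∈ ((T ∩ D) ∪ D) ∩ ((D ∖ T) ∪ (T ∪ D)). Then either x ∈ D and x ∉ T; or x ∈ T ∩ D. In each case x ∈ T ∪ ((D ∪ T) ∪ (T ∖ D)), so ((T ∩ D) ∪ D) ∩ ((D ∖ T) ∪ (T ∪ D)) ⊆ T ∪ ((D ∪ T) ∪ (T ∖ D)).

(⊆) This inclusion fails. Take T = {1}, D = ∅; then 1 ∈ T ∪ ((D ∪ T) ∪ (T ∖ D)) but 1 ∉ ((T ∩ D) ∪ D) ∩ ((D ∖ T) ∪ (T ∪ D)).

(⊆) fails; (⊇) holds.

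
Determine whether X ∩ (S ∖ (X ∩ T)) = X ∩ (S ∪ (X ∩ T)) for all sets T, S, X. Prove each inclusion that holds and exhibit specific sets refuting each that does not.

Forward inclusion. Let x ∈ X ∩ (S ∖ (X ∩ T)). Then x ∈ S ∩ X and x ∉ T, from which x ∈ X ∩ (S ∪ (X ∩ T)).

Reverse inclusion. This inclusion fails. Take T = {1}, S = ∅, X = {1}; then 1 ∈ X ∩ (S ∪ (X ∩ T)) but 1 ∉ X ∩ (S ∖ (X ∩ T)).

Only the forward inclusion holds.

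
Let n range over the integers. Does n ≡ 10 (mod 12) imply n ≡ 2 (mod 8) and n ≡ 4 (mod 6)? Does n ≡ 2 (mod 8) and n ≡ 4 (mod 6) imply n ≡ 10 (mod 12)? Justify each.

[⇒] This fails: n = 22 gives 22 ≡ 10 (mod 12) but 22 ≡ 6 (mod 8), so the conjunction on the right does not hold.

[⇐] Conversely, if n ≡ 2 (mod 8) and n ≡ 4 (mod 6), then by the Chinese remainder theorem n ≡ 10 (mod 24). Since 10 ≡ 10 (mod 12) and 12 ∣ 24, we get n ≡ 10 (mod 12).

Not equivalent: only (⇐) holds.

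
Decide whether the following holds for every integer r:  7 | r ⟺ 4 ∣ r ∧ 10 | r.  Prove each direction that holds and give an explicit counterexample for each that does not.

(⇒) This fails: take r = 7. Certainly 7 ∣ 7, but 4 ∤ 7.

(⇐) This fails: take r = 20. Both 4 ∣ 20 and 10 ∣ 20, yet 20 is not a multiple of 7 (since 20 = 2·7 + 6), so 7 ∤ 20.

Neither direction holds.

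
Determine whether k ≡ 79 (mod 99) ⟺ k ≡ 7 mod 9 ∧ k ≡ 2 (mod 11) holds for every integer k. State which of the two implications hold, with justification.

(⟸) If k ≡ 7 (mod 9) and k ≡ 2 (mod 11), then by the Chinese remainder theorem k ≡ 79 (mod 99). This is exactly k ≡ 79 (mod 99).

(⟹) Suppose k ≡ 79 (mod 99); write k = 99j + 79. Since 9 ∣ 99, reducing mod 9 gives k ≡ 79 ≡ 7 (mod 9); since 11 ∣ 99, reducing mod 11 gives k ≡ 79 ≡ 2 (mod 11).

Both implications hold.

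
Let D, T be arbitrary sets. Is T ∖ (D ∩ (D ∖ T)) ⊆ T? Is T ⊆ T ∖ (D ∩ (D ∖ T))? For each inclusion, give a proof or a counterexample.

Both inclusions hold.

(⟹) Let x ∈ T ∖ (D ∩ (D ∖ T)). Then either x ∈ T and x ∉ D; or x ∈ D ∩ T. In each case x ∈ T, so T ∖ (D ∩ (D ∖ T)) ⊆ T.

(⟸) Let x ∈ T. Then either x ∈ T and x ∉ D; or x ∈ D ∩ T. In each case x ∈ T ∖ (D ∩ (D ∖ T)), so T ⊆ T ∖ (D ∩ (D ∖ T)).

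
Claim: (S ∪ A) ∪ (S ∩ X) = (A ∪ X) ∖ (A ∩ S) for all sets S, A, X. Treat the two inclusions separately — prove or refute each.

(⟹) This inclusion fails. Take S = {1}, A = ∅, X = ∅; then 1 ∈ (S ∪ A) ∪ (S ∩ X) but 1 ∉ (A ∪ X) ∖ (A ∩ S).

(⟸) This inclusion fails. Take S = ∅, A = ∅, X = {1}; then 1 ∈ (A ∪ X) ∖ (A ∩ S) but 1 ∉ (S ∪ A) ∪ (S ∩ X).

(⊆) fails and (⊇) fails.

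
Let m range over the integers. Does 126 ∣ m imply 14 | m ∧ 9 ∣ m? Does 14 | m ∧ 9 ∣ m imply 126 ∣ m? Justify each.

Converse. Suppose 14 ∣ m and 9 ∣ m. Any common multiple of 14 and 9 is a multiple of their lcm; here gcd(14, 9) = 1, so lcm(14, 9) = 14·9 = 126, so 126 ∣ m.

Forward direction. If 126 ∣ m, write m = 126q. Since 126 = 9·14, m = 14·(9q), so 14 ∣ m; and since 126 = 14·9, m = 9·(14q), so 9 ∣ m.

Both directions hold.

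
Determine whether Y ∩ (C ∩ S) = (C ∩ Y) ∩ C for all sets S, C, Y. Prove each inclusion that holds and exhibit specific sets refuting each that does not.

(⊆) holds; (⊇) fails.

(⊆) Let x ∈ Y ∩ (C ∩ S). Then x ∈ S ∩ C ∩ Y, from which x ∈ (C ∩ Y) ∩ C.

(⊇) This inclusion fails. Take S = ∅, C = {1}, Y = {1}; then 1 ∈ (C ∩ Y) ∩ C but 1 ∉ Y ∩ (C ∩ S).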